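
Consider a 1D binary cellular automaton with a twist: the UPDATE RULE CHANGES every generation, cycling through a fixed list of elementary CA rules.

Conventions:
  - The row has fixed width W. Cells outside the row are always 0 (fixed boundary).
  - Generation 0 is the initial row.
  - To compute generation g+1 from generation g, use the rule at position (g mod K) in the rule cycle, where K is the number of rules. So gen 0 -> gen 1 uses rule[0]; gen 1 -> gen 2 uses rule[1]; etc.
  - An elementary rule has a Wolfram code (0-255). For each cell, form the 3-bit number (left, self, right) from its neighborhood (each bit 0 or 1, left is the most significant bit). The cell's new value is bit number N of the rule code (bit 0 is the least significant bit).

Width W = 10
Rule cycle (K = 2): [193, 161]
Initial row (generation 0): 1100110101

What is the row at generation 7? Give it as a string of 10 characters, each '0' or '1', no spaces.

Gen 0: 1100110101
Gen 1 (rule 193): 0100010000
Gen 2 (rule 161): 0001000111
Gen 3 (rule 193): 1100010011
Gen 4 (rule 161): 0001000000
Gen 5 (rule 193): 1100011111
Gen 6 (rule 161): 0001001110
Gen 7 (rule 193): 1100000110

Answer: 1100000110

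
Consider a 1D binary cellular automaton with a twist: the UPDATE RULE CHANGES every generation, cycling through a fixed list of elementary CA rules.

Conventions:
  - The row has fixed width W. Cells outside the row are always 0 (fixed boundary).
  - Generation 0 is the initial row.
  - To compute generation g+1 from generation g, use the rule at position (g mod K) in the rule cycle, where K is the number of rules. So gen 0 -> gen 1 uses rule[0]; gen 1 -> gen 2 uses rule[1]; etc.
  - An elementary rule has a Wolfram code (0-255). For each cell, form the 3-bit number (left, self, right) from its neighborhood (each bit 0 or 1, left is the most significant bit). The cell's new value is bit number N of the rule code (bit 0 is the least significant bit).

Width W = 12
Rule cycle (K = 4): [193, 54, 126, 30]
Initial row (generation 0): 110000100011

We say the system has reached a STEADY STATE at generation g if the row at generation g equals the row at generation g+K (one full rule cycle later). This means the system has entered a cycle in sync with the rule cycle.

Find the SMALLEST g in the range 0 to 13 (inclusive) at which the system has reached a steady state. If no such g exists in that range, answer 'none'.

Answer: none

Derivation:
Gen 0: 110000100011
Gen 1 (rule 193): 010110001001
Gen 2 (rule 54): 111001011111
Gen 3 (rule 126): 101111110001
Gen 4 (rule 30): 101000001011
Gen 5 (rule 193): 000011100001
Gen 6 (rule 54): 000100010011
Gen 7 (rule 126): 001110111111
Gen 8 (rule 30): 011000100000
Gen 9 (rule 193): 001010001111
Gen 10 (rule 54): 011111010000
Gen 11 (rule 126): 110001111000
Gen 12 (rule 30): 101011000100
Gen 13 (rule 193): 000001010001
Gen 14 (rule 54): 000011111011
Gen 15 (rule 126): 000110001111
Gen 16 (rule 30): 001101011000
Gen 17 (rule 193): 100100001011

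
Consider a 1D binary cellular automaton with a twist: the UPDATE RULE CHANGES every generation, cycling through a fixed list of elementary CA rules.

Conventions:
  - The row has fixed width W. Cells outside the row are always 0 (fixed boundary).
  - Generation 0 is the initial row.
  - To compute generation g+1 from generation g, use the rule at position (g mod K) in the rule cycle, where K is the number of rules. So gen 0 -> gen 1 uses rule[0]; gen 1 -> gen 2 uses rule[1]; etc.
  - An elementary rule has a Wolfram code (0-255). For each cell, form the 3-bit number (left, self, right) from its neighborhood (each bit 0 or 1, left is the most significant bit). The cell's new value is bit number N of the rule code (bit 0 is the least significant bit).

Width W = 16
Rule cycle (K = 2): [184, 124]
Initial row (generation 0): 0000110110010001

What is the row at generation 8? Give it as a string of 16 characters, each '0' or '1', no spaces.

Gen 0: 0000110110010001
Gen 1 (rule 184): 0000101101001000
Gen 2 (rule 124): 0000111111101100
Gen 3 (rule 184): 0000111111011010
Gen 4 (rule 124): 0000100001111111
Gen 5 (rule 184): 0000010001111110
Gen 6 (rule 124): 0000011001000011
Gen 7 (rule 184): 0000010100100010
Gen 8 (rule 124): 0000011110110011

Answer: 0000011110110011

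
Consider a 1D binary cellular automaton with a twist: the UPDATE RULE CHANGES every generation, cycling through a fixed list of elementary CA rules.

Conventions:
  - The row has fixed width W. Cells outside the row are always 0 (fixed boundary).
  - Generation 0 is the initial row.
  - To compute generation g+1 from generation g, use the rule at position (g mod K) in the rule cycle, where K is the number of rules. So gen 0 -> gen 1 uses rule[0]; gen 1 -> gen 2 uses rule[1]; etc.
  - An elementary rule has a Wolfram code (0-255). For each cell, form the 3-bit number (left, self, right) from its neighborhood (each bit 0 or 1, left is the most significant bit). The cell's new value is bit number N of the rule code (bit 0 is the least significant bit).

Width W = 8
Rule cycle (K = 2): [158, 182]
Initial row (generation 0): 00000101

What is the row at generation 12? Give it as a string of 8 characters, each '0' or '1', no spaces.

Answer: 11111001

Derivation:
Gen 0: 00000101
Gen 1 (rule 158): 00001101
Gen 2 (rule 182): 00010011
Gen 3 (rule 158): 00111110
Gen 4 (rule 182): 01011101
Gen 5 (rule 158): 11011001
Gen 6 (rule 182): 00100111
Gen 7 (rule 158): 01111110
Gen 8 (rule 182): 10111101
Gen 9 (rule 158): 10111001
Gen 10 (rule 182): 11010111
Gen 11 (rule 158): 10010110
Gen 12 (rule 182): 11111001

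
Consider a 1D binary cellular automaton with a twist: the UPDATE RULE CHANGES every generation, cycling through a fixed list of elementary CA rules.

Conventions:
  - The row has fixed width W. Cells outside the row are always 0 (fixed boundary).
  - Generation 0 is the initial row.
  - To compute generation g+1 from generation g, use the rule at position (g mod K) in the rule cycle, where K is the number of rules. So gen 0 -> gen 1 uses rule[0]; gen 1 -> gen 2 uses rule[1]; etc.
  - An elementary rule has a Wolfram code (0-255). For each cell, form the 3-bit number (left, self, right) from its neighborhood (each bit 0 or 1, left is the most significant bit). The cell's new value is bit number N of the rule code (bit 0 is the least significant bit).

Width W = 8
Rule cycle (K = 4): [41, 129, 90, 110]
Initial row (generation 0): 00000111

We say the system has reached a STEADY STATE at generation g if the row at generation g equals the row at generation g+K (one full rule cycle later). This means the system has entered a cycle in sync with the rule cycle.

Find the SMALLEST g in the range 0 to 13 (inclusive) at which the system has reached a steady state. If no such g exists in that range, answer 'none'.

Gen 0: 00000111
Gen 1 (rule 41): 11110100
Gen 2 (rule 129): 01100001
Gen 3 (rule 90): 11110010
Gen 4 (rule 110): 10010110
Gen 5 (rule 41): 00001100
Gen 6 (rule 129): 11100001
Gen 7 (rule 90): 10110010
Gen 8 (rule 110): 11110110
Gen 9 (rule 41): 10001100
Gen 10 (rule 129): 00100001
Gen 11 (rule 90): 01010010
Gen 12 (rule 110): 11110110
Gen 13 (rule 41): 10001100
Gen 14 (rule 129): 00100001
Gen 15 (rule 90): 01010010
Gen 16 (rule 110): 11110110
Gen 17 (rule 41): 10001100

Answer: 8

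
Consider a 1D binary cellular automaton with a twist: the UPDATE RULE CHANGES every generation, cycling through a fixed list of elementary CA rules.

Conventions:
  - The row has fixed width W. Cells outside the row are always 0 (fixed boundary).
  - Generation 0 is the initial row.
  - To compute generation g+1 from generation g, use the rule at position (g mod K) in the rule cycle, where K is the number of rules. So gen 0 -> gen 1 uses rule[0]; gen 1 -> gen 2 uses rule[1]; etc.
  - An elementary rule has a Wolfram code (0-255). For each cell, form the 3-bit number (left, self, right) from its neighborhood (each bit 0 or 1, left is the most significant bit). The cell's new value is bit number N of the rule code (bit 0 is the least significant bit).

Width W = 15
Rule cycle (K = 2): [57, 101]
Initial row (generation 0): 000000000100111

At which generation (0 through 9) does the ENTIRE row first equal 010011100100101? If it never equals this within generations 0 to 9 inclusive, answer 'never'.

Answer: 8

Derivation:
Gen 0: 000000000100111
Gen 1 (rule 57): 111111110010100
Gen 2 (rule 101): 000000010011101
Gen 3 (rule 57): 111111001010010
Gen 4 (rule 101): 000001001110010
Gen 5 (rule 57): 111100101001001
Gen 6 (rule 101): 000100111001001
Gen 7 (rule 57): 110010100100100
Gen 8 (rule 101): 010011100100101
Gen 9 (rule 57): 001010010010010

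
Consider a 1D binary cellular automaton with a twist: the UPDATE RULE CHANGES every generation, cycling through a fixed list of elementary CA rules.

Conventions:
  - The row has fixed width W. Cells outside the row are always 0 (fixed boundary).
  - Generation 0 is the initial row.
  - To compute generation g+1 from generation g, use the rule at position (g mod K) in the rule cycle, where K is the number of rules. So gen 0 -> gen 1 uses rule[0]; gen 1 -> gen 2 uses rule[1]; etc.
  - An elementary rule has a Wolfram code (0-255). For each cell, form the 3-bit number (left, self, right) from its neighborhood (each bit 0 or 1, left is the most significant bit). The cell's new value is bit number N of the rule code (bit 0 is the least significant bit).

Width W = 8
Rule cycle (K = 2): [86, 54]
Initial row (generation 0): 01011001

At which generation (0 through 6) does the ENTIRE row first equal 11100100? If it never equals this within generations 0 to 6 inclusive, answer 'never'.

Gen 0: 01011001
Gen 1 (rule 86): 11001111
Gen 2 (rule 54): 00110000
Gen 3 (rule 86): 01011000
Gen 4 (rule 54): 11100100
Gen 5 (rule 86): 00111110
Gen 6 (rule 54): 01000001

Answer: 4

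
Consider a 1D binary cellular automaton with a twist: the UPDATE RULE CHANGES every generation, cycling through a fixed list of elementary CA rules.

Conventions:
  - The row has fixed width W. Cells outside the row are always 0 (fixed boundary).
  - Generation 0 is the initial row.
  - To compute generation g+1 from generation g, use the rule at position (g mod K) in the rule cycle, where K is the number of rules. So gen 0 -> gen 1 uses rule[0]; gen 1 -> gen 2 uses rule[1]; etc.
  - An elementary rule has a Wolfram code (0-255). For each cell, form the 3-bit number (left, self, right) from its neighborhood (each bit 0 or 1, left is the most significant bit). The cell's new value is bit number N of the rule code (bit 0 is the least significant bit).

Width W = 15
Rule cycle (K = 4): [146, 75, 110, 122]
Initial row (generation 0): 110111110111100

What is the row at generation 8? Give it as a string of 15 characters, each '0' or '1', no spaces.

Gen 0: 110111110111100
Gen 1 (rule 146): 000011100011010
Gen 2 (rule 75): 111110101111000
Gen 3 (rule 110): 100011111001000
Gen 4 (rule 122): 010110001110100
Gen 5 (rule 146): 100001010100010
Gen 6 (rule 75): 001110000001100
Gen 7 (rule 110): 011010000011100
Gen 8 (rule 122): 111101000110110

Answer: 111101000110110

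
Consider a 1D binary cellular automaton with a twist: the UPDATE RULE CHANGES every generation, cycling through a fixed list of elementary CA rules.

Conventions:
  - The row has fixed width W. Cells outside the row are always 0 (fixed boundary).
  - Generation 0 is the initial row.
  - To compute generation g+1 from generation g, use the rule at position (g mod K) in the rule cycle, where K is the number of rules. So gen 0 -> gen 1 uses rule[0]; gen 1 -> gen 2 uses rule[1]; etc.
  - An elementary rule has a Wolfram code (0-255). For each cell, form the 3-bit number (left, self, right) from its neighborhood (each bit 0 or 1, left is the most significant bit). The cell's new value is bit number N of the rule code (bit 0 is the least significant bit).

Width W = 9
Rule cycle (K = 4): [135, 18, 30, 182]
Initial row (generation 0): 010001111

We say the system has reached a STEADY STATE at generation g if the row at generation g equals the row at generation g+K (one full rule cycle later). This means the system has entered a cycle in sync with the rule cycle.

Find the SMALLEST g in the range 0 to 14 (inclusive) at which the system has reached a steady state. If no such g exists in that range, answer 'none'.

Gen 0: 010001111
Gen 1 (rule 135): 110110110
Gen 2 (rule 18): 000000001
Gen 3 (rule 30): 000000011
Gen 4 (rule 182): 000000100
Gen 5 (rule 135): 111111101
Gen 6 (rule 18): 000000000
Gen 7 (rule 30): 000000000
Gen 8 (rule 182): 000000000
Gen 9 (rule 135): 111111111
Gen 10 (rule 18): 000000000
Gen 11 (rule 30): 000000000
Gen 12 (rule 182): 000000000
Gen 13 (rule 135): 111111111
Gen 14 (rule 18): 000000000
Gen 15 (rule 30): 000000000
Gen 16 (rule 182): 000000000
Gen 17 (rule 135): 111111111
Gen 18 (rule 18): 000000000

Answer: 6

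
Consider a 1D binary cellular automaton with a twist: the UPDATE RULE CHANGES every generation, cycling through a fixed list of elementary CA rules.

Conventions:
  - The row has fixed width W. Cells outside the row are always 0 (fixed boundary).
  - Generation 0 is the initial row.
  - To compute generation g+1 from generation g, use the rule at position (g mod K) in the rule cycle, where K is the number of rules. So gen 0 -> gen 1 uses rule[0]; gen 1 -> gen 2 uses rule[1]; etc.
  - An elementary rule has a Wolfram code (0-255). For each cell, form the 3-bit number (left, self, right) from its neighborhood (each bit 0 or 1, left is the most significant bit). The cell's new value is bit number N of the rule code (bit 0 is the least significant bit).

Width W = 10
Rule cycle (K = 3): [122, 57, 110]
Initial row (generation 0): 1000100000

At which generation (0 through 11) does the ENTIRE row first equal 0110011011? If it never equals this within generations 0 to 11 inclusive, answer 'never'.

Answer: 11

Derivation:
Gen 0: 1000100000
Gen 1 (rule 122): 0101010000
Gen 2 (rule 57): 0010101111
Gen 3 (rule 110): 0111111001
Gen 4 (rule 122): 1100001110
Gen 5 (rule 57): 1011101001
Gen 6 (rule 110): 1110111011
Gen 7 (rule 122): 1011101111
Gen 8 (rule 57): 0110011000
Gen 9 (rule 110): 1110111000
Gen 10 (rule 122): 1011101100
Gen 11 (rule 57): 0110011011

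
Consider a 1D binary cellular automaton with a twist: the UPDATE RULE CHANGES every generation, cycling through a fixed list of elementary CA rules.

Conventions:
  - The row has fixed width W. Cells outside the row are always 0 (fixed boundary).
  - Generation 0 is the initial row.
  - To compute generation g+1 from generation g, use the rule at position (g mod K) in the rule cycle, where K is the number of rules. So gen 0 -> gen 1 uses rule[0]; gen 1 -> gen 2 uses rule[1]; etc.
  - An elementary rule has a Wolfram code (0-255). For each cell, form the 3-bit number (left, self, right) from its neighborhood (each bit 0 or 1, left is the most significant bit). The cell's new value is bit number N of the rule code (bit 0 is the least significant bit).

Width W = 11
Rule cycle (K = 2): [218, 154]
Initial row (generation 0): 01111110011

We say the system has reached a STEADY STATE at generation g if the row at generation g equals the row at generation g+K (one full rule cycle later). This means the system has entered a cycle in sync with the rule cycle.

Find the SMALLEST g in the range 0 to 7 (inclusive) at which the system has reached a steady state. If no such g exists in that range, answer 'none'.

Answer: 1

Derivation:
Gen 0: 01111110011
Gen 1 (rule 218): 11111111111
Gen 2 (rule 154): 11111111110
Gen 3 (rule 218): 11111111111
Gen 4 (rule 154): 11111111110
Gen 5 (rule 218): 11111111111
Gen 6 (rule 154): 11111111110
Gen 7 (rule 218): 11111111111
Gen 8 (rule 154): 11111111110
Gen 9 (rule 218): 11111111111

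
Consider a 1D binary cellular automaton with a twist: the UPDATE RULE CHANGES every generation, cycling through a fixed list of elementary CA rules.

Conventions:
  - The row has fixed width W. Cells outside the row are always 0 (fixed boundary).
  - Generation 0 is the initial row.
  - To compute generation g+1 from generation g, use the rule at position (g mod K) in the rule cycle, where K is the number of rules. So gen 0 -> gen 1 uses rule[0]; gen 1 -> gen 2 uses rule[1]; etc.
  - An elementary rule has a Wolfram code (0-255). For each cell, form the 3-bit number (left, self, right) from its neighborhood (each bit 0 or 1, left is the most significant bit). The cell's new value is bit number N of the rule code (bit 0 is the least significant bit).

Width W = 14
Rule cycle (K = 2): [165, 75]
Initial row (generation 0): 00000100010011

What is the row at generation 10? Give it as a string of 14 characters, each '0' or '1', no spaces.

Answer: 10100011100100

Derivation:
Gen 0: 00000100010011
Gen 1 (rule 165): 11110101010000
Gen 2 (rule 75): 10010000000111
Gen 3 (rule 165): 10010111110010
Gen 4 (rule 75): 00100100010100
Gen 5 (rule 165): 10100101011101
Gen 6 (rule 75): 00001000010100
Gen 7 (rule 165): 11101011011101
Gen 8 (rule 75): 10100011010100
Gen 9 (rule 165): 11101000111101
Gen 10 (rule 75): 10100011100100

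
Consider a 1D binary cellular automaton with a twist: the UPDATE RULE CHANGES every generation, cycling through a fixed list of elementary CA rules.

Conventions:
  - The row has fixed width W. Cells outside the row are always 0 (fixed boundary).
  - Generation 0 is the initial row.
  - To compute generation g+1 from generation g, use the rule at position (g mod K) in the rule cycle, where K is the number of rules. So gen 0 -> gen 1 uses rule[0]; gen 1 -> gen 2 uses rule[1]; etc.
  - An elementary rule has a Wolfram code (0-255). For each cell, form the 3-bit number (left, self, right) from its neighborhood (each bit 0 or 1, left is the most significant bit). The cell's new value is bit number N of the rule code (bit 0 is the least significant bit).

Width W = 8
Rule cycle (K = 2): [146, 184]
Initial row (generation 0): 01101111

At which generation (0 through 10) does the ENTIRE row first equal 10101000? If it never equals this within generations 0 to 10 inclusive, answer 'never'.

Gen 0: 01101111
Gen 1 (rule 146): 10000110
Gen 2 (rule 184): 01000101
Gen 3 (rule 146): 10101000
Gen 4 (rule 184): 01010100
Gen 5 (rule 146): 10000010
Gen 6 (rule 184): 01000001
Gen 7 (rule 146): 10100010
Gen 8 (rule 184): 01010001
Gen 9 (rule 146): 10001010
Gen 10 (rule 184): 01000101

Answer: 3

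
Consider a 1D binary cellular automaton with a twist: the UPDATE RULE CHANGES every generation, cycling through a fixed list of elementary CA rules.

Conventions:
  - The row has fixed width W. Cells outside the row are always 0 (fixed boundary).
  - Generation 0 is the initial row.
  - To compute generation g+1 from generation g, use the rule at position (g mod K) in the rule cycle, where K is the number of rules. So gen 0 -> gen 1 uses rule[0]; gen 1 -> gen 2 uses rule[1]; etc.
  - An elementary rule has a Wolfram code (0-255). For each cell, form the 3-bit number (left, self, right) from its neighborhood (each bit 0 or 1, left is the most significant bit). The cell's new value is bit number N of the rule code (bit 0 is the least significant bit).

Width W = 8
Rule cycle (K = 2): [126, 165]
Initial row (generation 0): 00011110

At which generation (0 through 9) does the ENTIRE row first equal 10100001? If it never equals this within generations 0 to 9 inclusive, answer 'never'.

Answer: never

Derivation:
Gen 0: 00011110
Gen 1 (rule 126): 00110011
Gen 2 (rule 165): 10000000
Gen 3 (rule 126): 11000000
Gen 4 (rule 165): 00011111
Gen 5 (rule 126): 00110001
Gen 6 (rule 165): 10000101
Gen 7 (rule 126): 11001111
Gen 8 (rule 165): 00000110
Gen 9 (rule 126): 00001111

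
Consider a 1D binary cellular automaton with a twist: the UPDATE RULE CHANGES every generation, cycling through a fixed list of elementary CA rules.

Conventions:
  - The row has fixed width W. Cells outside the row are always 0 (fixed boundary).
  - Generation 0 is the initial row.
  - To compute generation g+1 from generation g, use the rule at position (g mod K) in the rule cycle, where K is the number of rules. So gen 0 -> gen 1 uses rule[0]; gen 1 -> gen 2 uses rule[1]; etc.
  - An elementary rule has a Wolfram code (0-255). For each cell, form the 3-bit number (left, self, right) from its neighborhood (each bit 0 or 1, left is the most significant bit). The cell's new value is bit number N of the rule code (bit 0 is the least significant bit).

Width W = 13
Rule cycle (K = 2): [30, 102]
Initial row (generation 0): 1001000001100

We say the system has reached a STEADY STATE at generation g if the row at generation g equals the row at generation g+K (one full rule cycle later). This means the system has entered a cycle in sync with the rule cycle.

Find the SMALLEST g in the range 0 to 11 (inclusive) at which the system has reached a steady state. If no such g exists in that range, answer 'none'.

Gen 0: 1001000001100
Gen 1 (rule 30): 1111100011010
Gen 2 (rule 102): 0000100101110
Gen 3 (rule 30): 0001111101001
Gen 4 (rule 102): 0010000111011
Gen 5 (rule 30): 0111001100010
Gen 6 (rule 102): 1001010100110
Gen 7 (rule 30): 1111010111101
Gen 8 (rule 102): 0001111000111
Gen 9 (rule 30): 0011000101100
Gen 10 (rule 102): 0101001110100
Gen 11 (rule 30): 1101111000110
Gen 12 (rule 102): 0110001001010
Gen 13 (rule 30): 1101011111011

Answer: none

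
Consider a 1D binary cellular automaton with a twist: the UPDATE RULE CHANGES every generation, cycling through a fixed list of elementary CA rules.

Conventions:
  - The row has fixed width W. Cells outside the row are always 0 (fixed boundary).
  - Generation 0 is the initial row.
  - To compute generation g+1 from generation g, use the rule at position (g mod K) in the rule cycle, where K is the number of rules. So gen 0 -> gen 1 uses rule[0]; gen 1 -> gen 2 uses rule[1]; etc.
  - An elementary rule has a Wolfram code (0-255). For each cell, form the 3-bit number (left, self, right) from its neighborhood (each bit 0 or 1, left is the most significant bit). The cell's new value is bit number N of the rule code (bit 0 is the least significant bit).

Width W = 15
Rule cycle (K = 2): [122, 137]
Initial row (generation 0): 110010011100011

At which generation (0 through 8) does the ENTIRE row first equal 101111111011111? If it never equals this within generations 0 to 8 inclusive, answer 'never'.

Answer: 3

Derivation:
Gen 0: 110010011100011
Gen 1 (rule 122): 111101110110111
Gen 2 (rule 137): 111001100100110
Gen 3 (rule 122): 101111111011111
Gen 4 (rule 137): 001111110011110
Gen 5 (rule 122): 011000011110011
Gen 6 (rule 137): 010011011100010
Gen 7 (rule 122): 101111110110101
Gen 8 (rule 137): 001111100100000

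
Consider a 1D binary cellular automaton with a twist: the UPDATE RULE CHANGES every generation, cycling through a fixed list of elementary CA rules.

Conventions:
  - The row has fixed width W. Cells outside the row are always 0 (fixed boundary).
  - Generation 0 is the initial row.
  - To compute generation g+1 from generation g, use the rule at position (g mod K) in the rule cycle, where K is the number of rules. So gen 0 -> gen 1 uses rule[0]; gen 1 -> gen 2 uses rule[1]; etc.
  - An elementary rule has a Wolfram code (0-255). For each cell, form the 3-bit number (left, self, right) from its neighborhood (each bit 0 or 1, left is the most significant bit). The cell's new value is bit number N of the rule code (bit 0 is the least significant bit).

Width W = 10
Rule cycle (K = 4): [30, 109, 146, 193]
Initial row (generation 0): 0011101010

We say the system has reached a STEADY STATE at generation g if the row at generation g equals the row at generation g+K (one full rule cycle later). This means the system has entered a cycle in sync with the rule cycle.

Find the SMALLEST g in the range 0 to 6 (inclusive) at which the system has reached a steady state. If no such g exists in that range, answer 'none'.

Gen 0: 0011101010
Gen 1 (rule 30): 0110001011
Gen 2 (rule 109): 0110101111
Gen 3 (rule 146): 1000000110
Gen 4 (rule 193): 0011110010
Gen 5 (rule 30): 0110001111
Gen 6 (rule 109): 0110101001
Gen 7 (rule 146): 1000000110
Gen 8 (rule 193): 0011110010
Gen 9 (rule 30): 0110001111
Gen 10 (rule 109): 0110101001

Answer: 3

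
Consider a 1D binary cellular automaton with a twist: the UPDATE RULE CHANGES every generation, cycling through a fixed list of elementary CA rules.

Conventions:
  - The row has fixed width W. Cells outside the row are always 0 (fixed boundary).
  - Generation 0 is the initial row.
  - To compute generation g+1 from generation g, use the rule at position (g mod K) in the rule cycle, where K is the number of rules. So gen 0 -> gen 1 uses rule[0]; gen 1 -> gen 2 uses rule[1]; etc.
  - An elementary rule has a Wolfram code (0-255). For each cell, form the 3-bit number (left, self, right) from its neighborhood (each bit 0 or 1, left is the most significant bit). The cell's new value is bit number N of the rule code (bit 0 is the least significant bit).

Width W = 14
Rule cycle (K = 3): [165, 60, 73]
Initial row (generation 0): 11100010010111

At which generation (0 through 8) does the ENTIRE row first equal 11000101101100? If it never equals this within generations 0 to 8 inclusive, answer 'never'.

Gen 0: 11100010010111
Gen 1 (rule 165): 01001010011010
Gen 2 (rule 60): 01101111010111
Gen 3 (rule 73): 01101001000101
Gen 4 (rule 165): 00011001010111
Gen 5 (rule 60): 00010101111100
Gen 6 (rule 73): 11000001000101
Gen 7 (rule 165): 00011101010111
Gen 8 (rule 60): 00010011111100

Answer: never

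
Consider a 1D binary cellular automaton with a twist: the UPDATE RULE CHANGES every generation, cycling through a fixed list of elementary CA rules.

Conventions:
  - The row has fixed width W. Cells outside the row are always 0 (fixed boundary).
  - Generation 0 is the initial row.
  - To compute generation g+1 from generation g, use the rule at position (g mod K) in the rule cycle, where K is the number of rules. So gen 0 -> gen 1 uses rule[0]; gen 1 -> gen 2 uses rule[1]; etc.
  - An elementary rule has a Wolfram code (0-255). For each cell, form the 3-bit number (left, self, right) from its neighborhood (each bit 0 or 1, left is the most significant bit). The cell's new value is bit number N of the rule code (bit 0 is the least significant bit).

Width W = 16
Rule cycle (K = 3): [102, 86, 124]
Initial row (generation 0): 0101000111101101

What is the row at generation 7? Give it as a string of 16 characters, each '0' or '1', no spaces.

Gen 0: 0101000111101101
Gen 1 (rule 102): 1111001000110111
Gen 2 (rule 86): 0001111101010001
Gen 3 (rule 124): 0001000111111001
Gen 4 (rule 102): 0011001000001011
Gen 5 (rule 86): 0101111100011001
Gen 6 (rule 124): 0111000110011101
Gen 7 (rule 102): 1001001010100111

Answer: 1001001010100111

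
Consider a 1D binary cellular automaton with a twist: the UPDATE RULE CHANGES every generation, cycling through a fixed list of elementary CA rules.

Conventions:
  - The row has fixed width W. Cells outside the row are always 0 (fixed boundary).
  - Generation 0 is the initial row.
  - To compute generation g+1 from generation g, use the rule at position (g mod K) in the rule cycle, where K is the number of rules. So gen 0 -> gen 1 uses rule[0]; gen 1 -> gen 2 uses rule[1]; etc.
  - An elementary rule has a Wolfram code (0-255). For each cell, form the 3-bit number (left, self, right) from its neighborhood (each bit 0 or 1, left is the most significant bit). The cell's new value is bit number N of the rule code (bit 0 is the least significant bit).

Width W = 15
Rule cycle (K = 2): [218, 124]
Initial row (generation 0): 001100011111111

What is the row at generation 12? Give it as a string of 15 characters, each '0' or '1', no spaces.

Gen 0: 001100011111111
Gen 1 (rule 218): 011110111111111
Gen 2 (rule 124): 010011100000001
Gen 3 (rule 218): 101111110000010
Gen 4 (rule 124): 111000011000011
Gen 5 (rule 218): 111100111100111
Gen 6 (rule 124): 100110100110101
Gen 7 (rule 218): 011110011110000
Gen 8 (rule 124): 010011010011000
Gen 9 (rule 218): 101111001111100
Gen 10 (rule 124): 111001101000110
Gen 11 (rule 218): 111111100101111
Gen 12 (rule 124): 100000110111001

Answer: 100000110111001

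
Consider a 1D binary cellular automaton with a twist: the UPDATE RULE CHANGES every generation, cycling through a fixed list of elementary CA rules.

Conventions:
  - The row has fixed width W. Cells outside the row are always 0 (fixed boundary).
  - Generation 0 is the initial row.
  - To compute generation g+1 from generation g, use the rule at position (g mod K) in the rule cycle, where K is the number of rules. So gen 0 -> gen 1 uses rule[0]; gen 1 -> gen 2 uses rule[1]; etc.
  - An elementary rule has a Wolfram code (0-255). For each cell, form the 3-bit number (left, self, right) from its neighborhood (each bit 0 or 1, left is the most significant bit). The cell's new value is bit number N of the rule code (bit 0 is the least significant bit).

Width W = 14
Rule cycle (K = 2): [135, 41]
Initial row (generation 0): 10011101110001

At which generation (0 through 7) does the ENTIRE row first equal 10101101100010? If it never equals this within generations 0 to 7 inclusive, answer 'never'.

Gen 0: 10011101110001
Gen 1 (rule 135): 10101000100111
Gen 2 (rule 41): 01010010000100
Gen 3 (rule 135): 11010110111101
Gen 4 (rule 41): 10101101100010
Gen 5 (rule 135): 10100000001110
Gen 6 (rule 41): 01001111101000
Gen 7 (rule 135): 11010111001011

Answer: 4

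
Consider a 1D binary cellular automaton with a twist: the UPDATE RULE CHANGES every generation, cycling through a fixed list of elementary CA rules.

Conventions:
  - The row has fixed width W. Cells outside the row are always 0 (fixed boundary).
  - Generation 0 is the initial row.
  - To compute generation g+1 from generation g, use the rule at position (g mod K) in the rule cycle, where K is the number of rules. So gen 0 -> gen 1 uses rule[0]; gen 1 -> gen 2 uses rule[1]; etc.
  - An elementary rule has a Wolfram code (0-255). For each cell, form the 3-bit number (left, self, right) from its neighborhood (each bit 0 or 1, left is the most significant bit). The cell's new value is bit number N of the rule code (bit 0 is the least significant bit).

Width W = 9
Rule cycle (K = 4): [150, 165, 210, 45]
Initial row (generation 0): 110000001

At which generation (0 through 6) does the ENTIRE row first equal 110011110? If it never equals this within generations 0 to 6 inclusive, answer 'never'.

Gen 0: 110000001
Gen 1 (rule 150): 001000011
Gen 2 (rule 165): 101011000
Gen 3 (rule 210): 000001100
Gen 4 (rule 45): 111101001
Gen 5 (rule 150): 011001111
Gen 6 (rule 165): 000000110

Answer: never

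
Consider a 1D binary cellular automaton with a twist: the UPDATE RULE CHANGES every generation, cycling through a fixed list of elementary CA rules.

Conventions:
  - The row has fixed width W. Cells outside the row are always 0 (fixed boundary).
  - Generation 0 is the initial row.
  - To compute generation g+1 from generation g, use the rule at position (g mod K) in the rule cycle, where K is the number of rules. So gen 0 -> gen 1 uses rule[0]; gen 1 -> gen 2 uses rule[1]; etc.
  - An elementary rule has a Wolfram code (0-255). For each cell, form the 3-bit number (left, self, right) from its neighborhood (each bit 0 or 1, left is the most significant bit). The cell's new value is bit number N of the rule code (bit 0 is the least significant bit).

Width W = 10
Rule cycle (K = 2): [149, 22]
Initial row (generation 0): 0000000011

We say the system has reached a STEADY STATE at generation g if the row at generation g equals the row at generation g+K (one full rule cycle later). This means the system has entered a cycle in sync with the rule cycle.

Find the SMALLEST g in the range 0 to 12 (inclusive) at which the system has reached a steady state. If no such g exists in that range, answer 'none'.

Answer: 4

Derivation:
Gen 0: 0000000011
Gen 1 (rule 149): 1111111000
Gen 2 (rule 22): 0000000100
Gen 3 (rule 149): 1111110111
Gen 4 (rule 22): 0000000000
Gen 5 (rule 149): 1111111111
Gen 6 (rule 22): 0000000000
Gen 7 (rule 149): 1111111111
Gen 8 (rule 22): 0000000000
Gen 9 (rule 149): 1111111111
Gen 10 (rule 22): 0000000000
Gen 11 (rule 149): 1111111111
Gen 12 (rule 22): 0000000000
Gen 13 (rule 149): 1111111111
Gen 14 (rule 22): 0000000000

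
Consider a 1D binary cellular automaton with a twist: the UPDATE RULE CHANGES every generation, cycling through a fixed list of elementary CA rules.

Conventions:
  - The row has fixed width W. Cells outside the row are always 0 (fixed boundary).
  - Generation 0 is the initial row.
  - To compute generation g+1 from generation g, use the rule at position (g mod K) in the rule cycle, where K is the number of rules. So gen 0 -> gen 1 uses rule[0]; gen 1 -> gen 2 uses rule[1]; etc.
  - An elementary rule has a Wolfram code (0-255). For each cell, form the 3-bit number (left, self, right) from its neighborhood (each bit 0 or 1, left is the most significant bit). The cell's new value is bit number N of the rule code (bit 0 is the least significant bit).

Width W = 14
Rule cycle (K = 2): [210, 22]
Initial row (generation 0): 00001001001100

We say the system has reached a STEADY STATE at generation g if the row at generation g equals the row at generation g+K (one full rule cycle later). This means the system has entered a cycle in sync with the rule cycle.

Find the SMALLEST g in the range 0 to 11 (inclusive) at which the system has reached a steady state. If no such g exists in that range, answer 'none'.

Gen 0: 00001001001100
Gen 1 (rule 210): 00010110110110
Gen 2 (rule 22): 00110000000001
Gen 3 (rule 210): 01011000000010
Gen 4 (rule 22): 11000100000111
Gen 5 (rule 210): 01101010001011
Gen 6 (rule 22): 10001011011000
Gen 7 (rule 210): 01010001001100
Gen 8 (rule 22): 11011011110010
Gen 9 (rule 210): 01001001111101
Gen 10 (rule 22): 11111110000001
Gen 11 (rule 210): 01111111000010
Gen 12 (rule 22): 10000000100111
Gen 13 (rule 210): 01000001011011

Answer: none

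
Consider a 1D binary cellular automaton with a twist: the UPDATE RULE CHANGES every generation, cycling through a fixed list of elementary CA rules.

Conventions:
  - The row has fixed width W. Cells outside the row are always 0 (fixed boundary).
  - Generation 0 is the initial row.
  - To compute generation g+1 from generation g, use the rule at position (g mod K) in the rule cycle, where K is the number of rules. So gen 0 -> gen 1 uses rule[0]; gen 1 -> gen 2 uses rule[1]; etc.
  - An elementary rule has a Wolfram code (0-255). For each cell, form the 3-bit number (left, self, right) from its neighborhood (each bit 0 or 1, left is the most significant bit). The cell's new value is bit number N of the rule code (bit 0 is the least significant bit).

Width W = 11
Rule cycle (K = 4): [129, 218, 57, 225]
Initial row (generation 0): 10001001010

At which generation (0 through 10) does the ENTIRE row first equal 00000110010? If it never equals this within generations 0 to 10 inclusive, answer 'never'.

Answer: never

Derivation:
Gen 0: 10001001010
Gen 1 (rule 129): 00100000000
Gen 2 (rule 218): 01010000000
Gen 3 (rule 57): 00101111111
Gen 4 (rule 225): 10010111111
Gen 5 (rule 129): 00000011110
Gen 6 (rule 218): 00000111111
Gen 7 (rule 57): 11110100000
Gen 8 (rule 225): 01111001111
Gen 9 (rule 129): 00110000110
Gen 10 (rule 218): 01111001111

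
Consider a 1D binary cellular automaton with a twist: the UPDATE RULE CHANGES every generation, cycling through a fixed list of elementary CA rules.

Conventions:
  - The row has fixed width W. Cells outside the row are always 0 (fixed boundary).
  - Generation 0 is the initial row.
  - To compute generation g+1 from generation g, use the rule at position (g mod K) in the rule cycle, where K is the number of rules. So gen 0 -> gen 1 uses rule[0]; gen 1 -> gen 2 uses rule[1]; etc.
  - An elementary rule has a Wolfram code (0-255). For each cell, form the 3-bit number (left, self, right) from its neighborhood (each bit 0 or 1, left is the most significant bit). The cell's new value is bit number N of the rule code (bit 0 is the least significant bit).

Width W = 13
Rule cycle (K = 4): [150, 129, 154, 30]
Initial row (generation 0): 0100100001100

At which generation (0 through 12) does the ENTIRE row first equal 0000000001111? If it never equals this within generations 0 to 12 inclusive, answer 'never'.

Answer: 6

Derivation:
Gen 0: 0100100001100
Gen 1 (rule 150): 1111110010010
Gen 2 (rule 129): 0111100000000
Gen 3 (rule 154): 1111010000000
Gen 4 (rule 30): 1000011000000
Gen 5 (rule 150): 1100100100000
Gen 6 (rule 129): 0000000001111
Gen 7 (rule 154): 0000000011110
Gen 8 (rule 30): 0000000110001
Gen 9 (rule 150): 0000001001011
Gen 10 (rule 129): 1111100000000
Gen 11 (rule 154): 1111010000000
Gen 12 (rule 30): 1000011000000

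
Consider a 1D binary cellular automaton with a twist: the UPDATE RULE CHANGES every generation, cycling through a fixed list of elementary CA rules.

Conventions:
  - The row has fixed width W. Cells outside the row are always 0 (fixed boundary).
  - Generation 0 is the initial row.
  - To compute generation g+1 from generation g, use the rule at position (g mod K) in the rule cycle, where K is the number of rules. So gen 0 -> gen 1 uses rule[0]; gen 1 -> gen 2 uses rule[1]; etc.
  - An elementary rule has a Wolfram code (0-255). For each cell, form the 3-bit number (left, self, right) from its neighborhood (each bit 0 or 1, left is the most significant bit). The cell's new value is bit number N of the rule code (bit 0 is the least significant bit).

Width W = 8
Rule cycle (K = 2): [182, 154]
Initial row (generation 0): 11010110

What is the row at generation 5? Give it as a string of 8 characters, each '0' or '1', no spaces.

Gen 0: 11010110
Gen 1 (rule 182): 00111001
Gen 2 (rule 154): 01110110
Gen 3 (rule 182): 10101001
Gen 4 (rule 154): 00000110
Gen 5 (rule 182): 00001001

Answer: 00001001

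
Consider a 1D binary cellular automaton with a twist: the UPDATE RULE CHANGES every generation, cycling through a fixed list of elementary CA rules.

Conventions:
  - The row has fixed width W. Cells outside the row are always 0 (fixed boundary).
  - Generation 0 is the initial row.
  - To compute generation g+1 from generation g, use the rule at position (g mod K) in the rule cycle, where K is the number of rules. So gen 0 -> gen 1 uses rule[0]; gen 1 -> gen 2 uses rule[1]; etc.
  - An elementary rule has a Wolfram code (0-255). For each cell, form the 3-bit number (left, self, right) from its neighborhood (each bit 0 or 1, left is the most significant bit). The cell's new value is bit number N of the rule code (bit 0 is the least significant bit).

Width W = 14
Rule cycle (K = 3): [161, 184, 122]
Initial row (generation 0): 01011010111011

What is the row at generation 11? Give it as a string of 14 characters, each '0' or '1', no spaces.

Gen 0: 01011010111011
Gen 1 (rule 161): 00100101010100
Gen 2 (rule 184): 00010010101010
Gen 3 (rule 122): 00101101010101
Gen 4 (rule 161): 10010010101010
Gen 5 (rule 184): 01001001010101
Gen 6 (rule 122): 10110110101010
Gen 7 (rule 161): 01001001010100
Gen 8 (rule 184): 00100100101010
Gen 9 (rule 122): 01011011010101
Gen 10 (rule 161): 00100100101010
Gen 11 (rule 184): 00010010010101

Answer: 00010010010101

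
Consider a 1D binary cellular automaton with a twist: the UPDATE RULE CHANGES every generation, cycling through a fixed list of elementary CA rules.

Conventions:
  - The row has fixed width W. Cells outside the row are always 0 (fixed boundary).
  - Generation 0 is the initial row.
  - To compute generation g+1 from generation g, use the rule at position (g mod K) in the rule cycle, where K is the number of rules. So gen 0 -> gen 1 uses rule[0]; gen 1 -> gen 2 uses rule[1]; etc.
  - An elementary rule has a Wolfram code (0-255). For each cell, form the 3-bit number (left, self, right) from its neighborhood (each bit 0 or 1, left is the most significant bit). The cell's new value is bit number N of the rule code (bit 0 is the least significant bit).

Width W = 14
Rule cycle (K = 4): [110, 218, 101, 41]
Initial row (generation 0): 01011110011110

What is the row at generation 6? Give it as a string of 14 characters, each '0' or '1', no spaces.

Answer: 01101111011110

Derivation:
Gen 0: 01011110011110
Gen 1 (rule 110): 11110010110010
Gen 2 (rule 218): 11111100111101
Gen 3 (rule 101): 00000100000111
Gen 4 (rule 41): 11110001110100
Gen 5 (rule 110): 10010011011100
Gen 6 (rule 218): 01101111011110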